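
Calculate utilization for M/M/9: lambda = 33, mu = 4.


rho = lambda/(c*mu) = 33/(9*4) = 0.9167

0.9167


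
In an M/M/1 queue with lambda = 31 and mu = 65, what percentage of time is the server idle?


Idle fraction = (1 - rho) * 100 = (1 - 31/65) * 100 = 52.3%

52.3%


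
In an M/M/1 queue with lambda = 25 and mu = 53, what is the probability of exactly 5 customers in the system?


rho = 25/53; P(n) = (1-rho)*rho^n = (1-25/53)*(25/53)^5 = 0.0123

0.0123


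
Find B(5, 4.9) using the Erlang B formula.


B(N,A) = (A^N/N!) / sum(A^k/k!, k=0..N) with N=5, A=4.9 = 0.2767

0.2767


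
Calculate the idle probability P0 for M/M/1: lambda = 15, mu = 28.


P0 = 1 - rho = 1 - 15/28 = 0.4643

0.4643


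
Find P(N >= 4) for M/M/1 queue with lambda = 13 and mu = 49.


P(N >= 4) = rho^4 = (13/49)^4 = 0.005

0.005


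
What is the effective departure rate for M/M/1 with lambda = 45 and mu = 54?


For a stable queue (lambda < mu), throughput = lambda = 45 per hour

45 per hour


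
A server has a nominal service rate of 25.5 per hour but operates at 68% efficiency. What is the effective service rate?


Effective rate = mu * efficiency = 25.5 * 0.68 = 17.34 per hour

17.34 per hour


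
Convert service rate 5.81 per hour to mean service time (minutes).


Mean service time = 60/mu = 60/5.81 = 10.33 minutes

10.33 minutes


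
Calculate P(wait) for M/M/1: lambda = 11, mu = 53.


P(wait) = rho = lambda/mu = 11/53 = 0.2075

0.2075


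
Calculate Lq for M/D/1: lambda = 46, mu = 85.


M/D/1: Lq = rho^2 / (2*(1-rho)) where rho = 46/85; Lq = 0.32

0.32


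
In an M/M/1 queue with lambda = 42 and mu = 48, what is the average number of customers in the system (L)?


rho = 42/48; L = rho/(1-rho) = 7.0

7.0


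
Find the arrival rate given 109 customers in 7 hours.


lambda = total arrivals / time = 109 / 7 = 15.57 per hour

15.57 per hour


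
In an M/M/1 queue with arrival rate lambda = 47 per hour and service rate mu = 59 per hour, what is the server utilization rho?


rho = lambda/mu = 47/59 = 0.7966

0.7966


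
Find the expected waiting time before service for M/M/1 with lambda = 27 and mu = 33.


rho = 27/33; Wq = rho/(mu - lambda) = 0.1364 hours

0.1364 hours


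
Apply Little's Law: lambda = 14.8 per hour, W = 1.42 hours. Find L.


L = lambda * W = 14.8 * 1.42 = 21.02

21.02


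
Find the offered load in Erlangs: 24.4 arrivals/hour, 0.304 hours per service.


Offered load a = lambda * E[S] = 24.4 * 0.304 = 7.42 Erlangs

7.42 Erlangs


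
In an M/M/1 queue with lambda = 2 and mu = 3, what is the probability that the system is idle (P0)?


P0 = 1 - rho = 1 - 2/3 = 0.3333

0.3333


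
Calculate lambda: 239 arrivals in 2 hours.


lambda = total arrivals / time = 239 / 2 = 119.5 per hour

119.5 per hour


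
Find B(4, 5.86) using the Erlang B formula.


B(N,A) = (A^N/N!) / sum(A^k/k!, k=0..N) with N=4, A=5.86 = 0.4605

0.4605


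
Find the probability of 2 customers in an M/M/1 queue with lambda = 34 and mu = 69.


rho = 34/69; P(n) = (1-rho)*rho^n = (1-34/69)*(34/69)^2 = 0.1232

0.1232


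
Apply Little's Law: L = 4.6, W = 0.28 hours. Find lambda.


lambda = L / W = 4.6 / 0.28 = 16.43 per hour

16.43 per hour


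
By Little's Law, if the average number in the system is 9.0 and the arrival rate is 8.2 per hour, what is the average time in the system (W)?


W = L / lambda = 9.0 / 8.2 = 1.0976 hours

1.0976 hours


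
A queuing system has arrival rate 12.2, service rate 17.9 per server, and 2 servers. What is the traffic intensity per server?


rho = lambda / (c * mu) = 12.2 / (2 * 17.9) = 0.3408

0.3408


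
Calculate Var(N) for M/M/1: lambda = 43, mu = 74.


rho = 43/74; Var(N) = rho/(1-rho)^2 = 3.31

3.31


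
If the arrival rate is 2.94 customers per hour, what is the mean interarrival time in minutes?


Mean interarrival time = 60/lambda = 60/2.94 = 20.41 minutes

20.41 minutes


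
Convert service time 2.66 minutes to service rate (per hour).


mu = 60 / avg_service_time = 60 / 2.66 = 22.56 per hour

22.56 per hour


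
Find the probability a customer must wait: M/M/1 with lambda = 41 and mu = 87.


P(wait) = rho = lambda/mu = 41/87 = 0.4713

0.4713


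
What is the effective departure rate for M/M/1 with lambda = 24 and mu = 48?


For a stable queue (lambda < mu), throughput = lambda = 24 per hour

24 per hour


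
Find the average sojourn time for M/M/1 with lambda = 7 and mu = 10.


W = 1/(mu - lambda) = 1/(10 - 7) = 0.3333 hours

0.3333 hours


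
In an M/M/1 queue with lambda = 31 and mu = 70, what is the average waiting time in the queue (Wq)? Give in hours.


rho = 31/70; Wq = rho/(mu - lambda) = 0.0114 hours

0.0114 hours


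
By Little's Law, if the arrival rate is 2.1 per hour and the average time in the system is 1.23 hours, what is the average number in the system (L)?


L = lambda * W = 2.1 * 1.23 = 2.58

2.58


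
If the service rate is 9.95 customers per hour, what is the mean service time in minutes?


Mean service time = 60/mu = 60/9.95 = 6.03 minutes

6.03 minutes


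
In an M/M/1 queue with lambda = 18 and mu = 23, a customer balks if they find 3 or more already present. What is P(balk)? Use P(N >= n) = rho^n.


P(N >= 3) = rho^3 = (18/23)^3 = 0.4793

0.4793


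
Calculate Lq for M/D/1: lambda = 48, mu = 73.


M/D/1: Lq = rho^2 / (2*(1-rho)) where rho = 48/73; Lq = 0.63

0.63


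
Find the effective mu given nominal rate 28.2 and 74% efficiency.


Effective rate = mu * efficiency = 28.2 * 0.74 = 20.87 per hour

20.87 per hour


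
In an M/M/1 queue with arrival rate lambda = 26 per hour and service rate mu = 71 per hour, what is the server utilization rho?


rho = lambda/mu = 26/71 = 0.3662

0.3662


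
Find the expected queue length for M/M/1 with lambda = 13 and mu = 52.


rho = 13/52; Lq = rho^2/(1-rho) = 0.08

0.08


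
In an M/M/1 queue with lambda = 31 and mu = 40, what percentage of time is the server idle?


Idle fraction = (1 - rho) * 100 = (1 - 31/40) * 100 = 22.5%

22.5%


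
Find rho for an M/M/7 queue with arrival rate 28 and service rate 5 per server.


rho = lambda/(c*mu) = 28/(7*5) = 0.8

0.8


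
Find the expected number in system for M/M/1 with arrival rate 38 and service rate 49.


rho = 38/49; L = rho/(1-rho) = 3.45

3.45


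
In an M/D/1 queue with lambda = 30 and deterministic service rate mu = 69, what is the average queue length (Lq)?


M/D/1: Lq = rho^2 / (2*(1-rho)) where rho = 30/69; Lq = 0.17

0.17


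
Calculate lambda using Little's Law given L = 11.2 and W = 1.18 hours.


lambda = L / W = 11.2 / 1.18 = 9.49 per hour

9.49 per hour


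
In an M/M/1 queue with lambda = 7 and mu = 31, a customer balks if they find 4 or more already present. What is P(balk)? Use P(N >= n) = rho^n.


P(N >= 4) = rho^4 = (7/31)^4 = 0.0026

0.0026


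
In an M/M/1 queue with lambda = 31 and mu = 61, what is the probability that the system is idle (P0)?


P0 = 1 - rho = 1 - 31/61 = 0.4918

0.4918


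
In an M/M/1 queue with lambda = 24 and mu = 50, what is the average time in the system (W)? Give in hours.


W = 1/(mu - lambda) = 1/(50 - 24) = 0.0385 hours

0.0385 hours


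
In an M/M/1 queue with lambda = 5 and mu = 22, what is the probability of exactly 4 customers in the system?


rho = 5/22; P(n) = (1-rho)*rho^n = (1-5/22)*(5/22)^4 = 0.0021

0.0021


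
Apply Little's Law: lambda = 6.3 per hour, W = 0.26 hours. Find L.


L = lambda * W = 6.3 * 0.26 = 1.64

1.64


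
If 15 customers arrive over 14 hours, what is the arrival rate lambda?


lambda = total arrivals / time = 15 / 14 = 1.07 per hour

1.07 per hour


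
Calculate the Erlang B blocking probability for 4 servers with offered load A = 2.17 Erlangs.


B(N,A) = (A^N/N!) / sum(A^k/k!, k=0..N) with N=4, A=2.17 = 0.1133

0.1133


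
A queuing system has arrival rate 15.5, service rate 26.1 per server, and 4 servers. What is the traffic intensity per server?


rho = lambda / (c * mu) = 15.5 / (4 * 26.1) = 0.1485

0.1485


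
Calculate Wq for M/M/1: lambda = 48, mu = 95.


rho = 48/95; Wq = rho/(mu - lambda) = 0.0108 hours

0.0108 hours


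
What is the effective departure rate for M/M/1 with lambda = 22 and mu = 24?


For a stable queue (lambda < mu), throughput = lambda = 22 per hour

22 per hour


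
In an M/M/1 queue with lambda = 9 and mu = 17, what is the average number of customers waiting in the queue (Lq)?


rho = 9/17; Lq = rho^2/(1-rho) = 0.6

0.6


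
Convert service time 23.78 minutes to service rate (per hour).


mu = 60 / avg_service_time = 60 / 23.78 = 2.52 per hour

2.52 per hour


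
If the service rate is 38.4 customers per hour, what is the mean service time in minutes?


Mean service time = 60/mu = 60/38.4 = 1.56 minutes

1.56 minutes


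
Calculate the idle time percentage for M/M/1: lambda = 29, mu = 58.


Idle fraction = (1 - rho) * 100 = (1 - 29/58) * 100 = 50.0%

50.0%


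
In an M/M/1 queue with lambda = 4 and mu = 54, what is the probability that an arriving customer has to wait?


P(wait) = rho = lambda/mu = 4/54 = 0.0741

0.0741


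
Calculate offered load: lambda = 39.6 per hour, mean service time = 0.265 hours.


Offered load a = lambda * E[S] = 39.6 * 0.265 = 10.49 Erlangs

10.49 Erlangs


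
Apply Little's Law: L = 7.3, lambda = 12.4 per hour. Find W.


W = L / lambda = 7.3 / 12.4 = 0.5887 hours

0.5887 hours


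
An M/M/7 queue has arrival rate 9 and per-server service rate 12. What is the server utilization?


rho = lambda/(c*mu) = 9/(7*12) = 0.1071

0.1071


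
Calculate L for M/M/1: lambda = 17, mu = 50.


rho = 17/50; L = rho/(1-rho) = 0.52

0.52


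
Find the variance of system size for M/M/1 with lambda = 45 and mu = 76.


rho = 45/76; Var(N) = rho/(1-rho)^2 = 3.56

3.56


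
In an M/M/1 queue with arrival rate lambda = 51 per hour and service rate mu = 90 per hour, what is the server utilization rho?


rho = lambda/mu = 51/90 = 0.5667

0.5667


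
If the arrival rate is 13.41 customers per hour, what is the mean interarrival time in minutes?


Mean interarrival time = 60/lambda = 60/13.41 = 4.47 minutes

4.47 minutes


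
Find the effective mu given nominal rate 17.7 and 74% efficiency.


Effective rate = mu * efficiency = 17.7 * 0.74 = 13.1 per hour

13.1 per hour


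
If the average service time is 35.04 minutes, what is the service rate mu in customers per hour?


mu = 60 / avg_service_time = 60 / 35.04 = 1.71 per hour

1.71 per hour


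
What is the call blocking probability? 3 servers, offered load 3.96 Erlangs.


B(N,A) = (A^N/N!) / sum(A^k/k!, k=0..N) with N=3, A=3.96 = 0.4471

0.4471


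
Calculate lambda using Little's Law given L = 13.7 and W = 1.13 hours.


lambda = L / W = 13.7 / 1.13 = 12.12 per hour

12.12 per hour


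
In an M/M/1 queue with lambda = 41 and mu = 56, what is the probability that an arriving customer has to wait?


P(wait) = rho = lambda/mu = 41/56 = 0.7321

0.7321


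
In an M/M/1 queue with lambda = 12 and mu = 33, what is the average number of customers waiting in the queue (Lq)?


rho = 12/33; Lq = rho^2/(1-rho) = 0.21

0.21


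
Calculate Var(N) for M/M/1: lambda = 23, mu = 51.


rho = 23/51; Var(N) = rho/(1-rho)^2 = 1.5

1.5


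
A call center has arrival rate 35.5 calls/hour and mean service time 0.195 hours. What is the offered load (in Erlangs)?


Offered load a = lambda * E[S] = 35.5 * 0.195 = 6.92 Erlangs

6.92 Erlangs


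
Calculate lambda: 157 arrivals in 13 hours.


lambda = total arrivals / time = 157 / 13 = 12.08 per hour

12.08 per hour


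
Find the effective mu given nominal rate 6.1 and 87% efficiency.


Effective rate = mu * efficiency = 6.1 * 0.87 = 5.31 per hour

5.31 per hour


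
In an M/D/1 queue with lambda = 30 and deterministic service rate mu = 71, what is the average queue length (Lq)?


M/D/1: Lq = rho^2 / (2*(1-rho)) where rho = 30/71; Lq = 0.15

0.15


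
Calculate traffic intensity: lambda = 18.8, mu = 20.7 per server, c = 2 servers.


rho = lambda / (c * mu) = 18.8 / (2 * 20.7) = 0.4541

0.4541


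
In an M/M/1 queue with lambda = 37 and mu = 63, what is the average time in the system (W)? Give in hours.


W = 1/(mu - lambda) = 1/(63 - 37) = 0.0385 hours

0.0385 hours


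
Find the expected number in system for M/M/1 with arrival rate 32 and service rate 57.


rho = 32/57; L = rho/(1-rho) = 1.28

1.28


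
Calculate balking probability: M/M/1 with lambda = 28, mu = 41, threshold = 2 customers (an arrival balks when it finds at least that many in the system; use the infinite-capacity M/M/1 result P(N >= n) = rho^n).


P(N >= 2) = rho^2 = (28/41)^2 = 0.4664

0.4664


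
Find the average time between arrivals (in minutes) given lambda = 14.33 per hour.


Mean interarrival time = 60/lambda = 60/14.33 = 4.19 minutes

4.19 minutes


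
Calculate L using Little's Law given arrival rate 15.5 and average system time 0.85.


L = lambda * W = 15.5 * 0.85 = 13.18

13.18


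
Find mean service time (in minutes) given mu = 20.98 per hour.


Mean service time = 60/mu = 60/20.98 = 2.86 minutes

2.86 minutes


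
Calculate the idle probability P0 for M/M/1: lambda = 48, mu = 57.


P0 = 1 - rho = 1 - 48/57 = 0.1579

0.1579


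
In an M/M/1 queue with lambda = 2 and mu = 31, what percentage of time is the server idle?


Idle fraction = (1 - rho) * 100 = (1 - 2/31) * 100 = 93.5%

93.5%


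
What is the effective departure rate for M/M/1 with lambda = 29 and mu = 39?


For a stable queue (lambda < mu), throughput = lambda = 29 per hour

29 per hour


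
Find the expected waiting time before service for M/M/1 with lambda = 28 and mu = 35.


rho = 28/35; Wq = rho/(mu - lambda) = 0.1143 hours

0.1143 hours


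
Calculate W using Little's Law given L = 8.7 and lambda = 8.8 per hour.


W = L / lambda = 8.7 / 8.8 = 0.9886 hours

0.9886 hours


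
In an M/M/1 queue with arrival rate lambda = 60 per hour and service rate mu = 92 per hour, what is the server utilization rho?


rho = lambda/mu = 60/92 = 0.6522

0.6522


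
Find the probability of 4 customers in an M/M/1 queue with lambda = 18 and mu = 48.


rho = 18/48; P(n) = (1-rho)*rho^n = (1-18/48)*(18/48)^4 = 0.0124

0.0124


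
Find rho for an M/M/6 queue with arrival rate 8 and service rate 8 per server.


rho = lambda/(c*mu) = 8/(6*8) = 0.1667

0.1667


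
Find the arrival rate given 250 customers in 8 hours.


lambda = total arrivals / time = 250 / 8 = 31.25 per hour

31.25 per hour


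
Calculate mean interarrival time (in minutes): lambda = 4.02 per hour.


Mean interarrival time = 60/lambda = 60/4.02 = 14.93 minutes

14.93 minutes


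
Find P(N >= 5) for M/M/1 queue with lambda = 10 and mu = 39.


P(N >= 5) = rho^5 = (10/39)^5 = 0.0011

0.0011


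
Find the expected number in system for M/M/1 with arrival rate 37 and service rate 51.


rho = 37/51; L = rho/(1-rho) = 2.64

2.64


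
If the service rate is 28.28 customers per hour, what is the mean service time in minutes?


Mean service time = 60/mu = 60/28.28 = 2.12 minutes

2.12 minutes


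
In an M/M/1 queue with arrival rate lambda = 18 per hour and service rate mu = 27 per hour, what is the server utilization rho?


rho = lambda/mu = 18/27 = 0.6667

0.6667


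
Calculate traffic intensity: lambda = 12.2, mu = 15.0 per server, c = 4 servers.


rho = lambda / (c * mu) = 12.2 / (4 * 15.0) = 0.2033

0.2033


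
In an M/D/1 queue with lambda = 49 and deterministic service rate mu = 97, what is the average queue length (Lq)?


M/D/1: Lq = rho^2 / (2*(1-rho)) where rho = 49/97; Lq = 0.26

0.26


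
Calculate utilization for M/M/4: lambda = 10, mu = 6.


rho = lambda/(c*mu) = 10/(4*6) = 0.4167

0.4167


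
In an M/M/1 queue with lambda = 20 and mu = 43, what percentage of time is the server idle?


Idle fraction = (1 - rho) * 100 = (1 - 20/43) * 100 = 53.5%

53.5%


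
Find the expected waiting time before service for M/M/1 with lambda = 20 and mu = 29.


rho = 20/29; Wq = rho/(mu - lambda) = 0.0766 hours

0.0766 hours


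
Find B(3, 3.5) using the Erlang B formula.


B(N,A) = (A^N/N!) / sum(A^k/k!, k=0..N) with N=3, A=3.5 = 0.4021

0.4021


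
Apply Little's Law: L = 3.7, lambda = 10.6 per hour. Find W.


W = L / lambda = 3.7 / 10.6 = 0.3491 hours

0.3491 hours


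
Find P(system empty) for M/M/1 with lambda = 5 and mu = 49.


P0 = 1 - rho = 1 - 5/49 = 0.898

0.898


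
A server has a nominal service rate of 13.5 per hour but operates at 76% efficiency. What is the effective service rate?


Effective rate = mu * efficiency = 13.5 * 0.76 = 10.26 per hour

10.26 per hour


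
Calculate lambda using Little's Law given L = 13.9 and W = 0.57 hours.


lambda = L / W = 13.9 / 0.57 = 24.39 per hour

24.39 per hour


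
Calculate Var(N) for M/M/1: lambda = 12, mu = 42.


rho = 12/42; Var(N) = rho/(1-rho)^2 = 0.56

0.56


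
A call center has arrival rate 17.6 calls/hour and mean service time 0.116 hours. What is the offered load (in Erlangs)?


Offered load a = lambda * E[S] = 17.6 * 0.116 = 2.04 Erlangs

2.04 Erlangs


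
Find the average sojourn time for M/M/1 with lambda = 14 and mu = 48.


W = 1/(mu - lambda) = 1/(48 - 14) = 0.0294 hours

0.0294 hours


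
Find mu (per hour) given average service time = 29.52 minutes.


mu = 60 / avg_service_time = 60 / 29.52 = 2.03 per hour

2.03 per hour


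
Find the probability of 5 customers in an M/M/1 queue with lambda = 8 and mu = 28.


rho = 8/28; P(n) = (1-rho)*rho^n = (1-8/28)*(8/28)^5 = 0.0014

0.0014


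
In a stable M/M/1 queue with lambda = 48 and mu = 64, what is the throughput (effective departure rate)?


For a stable queue (lambda < mu), throughput = lambda = 48 per hour

48 per hour


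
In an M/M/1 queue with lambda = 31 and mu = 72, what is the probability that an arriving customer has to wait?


P(wait) = rho = lambda/mu = 31/72 = 0.4306

0.4306


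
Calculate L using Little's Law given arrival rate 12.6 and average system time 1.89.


L = lambda * W = 12.6 * 1.89 = 23.81

23.81


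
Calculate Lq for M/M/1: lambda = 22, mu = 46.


rho = 22/46; Lq = rho^2/(1-rho) = 0.44

0.44


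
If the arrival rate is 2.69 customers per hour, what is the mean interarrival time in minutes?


Mean interarrival time = 60/lambda = 60/2.69 = 22.3 minutes

22.3 minutes


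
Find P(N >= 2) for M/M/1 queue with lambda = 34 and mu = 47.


P(N >= 2) = rho^2 = (34/47)^2 = 0.5233

0.5233


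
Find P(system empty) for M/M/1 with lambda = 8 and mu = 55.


P0 = 1 - rho = 1 - 8/55 = 0.8545

0.8545


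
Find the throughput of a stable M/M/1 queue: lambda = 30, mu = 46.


For a stable queue (lambda < mu), throughput = lambda = 30 per hour

30 per hour


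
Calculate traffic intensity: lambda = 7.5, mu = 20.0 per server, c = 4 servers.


rho = lambda / (c * mu) = 7.5 / (4 * 20.0) = 0.0938

0.0938


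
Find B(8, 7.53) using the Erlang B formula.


B(N,A) = (A^N/N!) / sum(A^k/k!, k=0..N) with N=8, A=7.53 = 0.2092

0.2092


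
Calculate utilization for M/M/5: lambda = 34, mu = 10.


rho = lambda/(c*mu) = 34/(5*10) = 0.68

0.68


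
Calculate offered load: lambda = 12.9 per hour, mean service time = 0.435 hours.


Offered load a = lambda * E[S] = 12.9 * 0.435 = 5.61 Erlangs

5.61 Erlangs


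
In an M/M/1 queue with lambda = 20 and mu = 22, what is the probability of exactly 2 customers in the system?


rho = 20/22; P(n) = (1-rho)*rho^n = (1-20/22)*(20/22)^2 = 0.0751

0.0751


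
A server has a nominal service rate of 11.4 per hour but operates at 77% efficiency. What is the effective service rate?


Effective rate = mu * efficiency = 11.4 * 0.77 = 8.78 per hour

8.78 per hour


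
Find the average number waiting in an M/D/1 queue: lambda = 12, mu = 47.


M/D/1: Lq = rho^2 / (2*(1-rho)) where rho = 12/47; Lq = 0.04

0.04


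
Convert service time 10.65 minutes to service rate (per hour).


mu = 60 / avg_service_time = 60 / 10.65 = 5.63 per hour

5.63 per hour


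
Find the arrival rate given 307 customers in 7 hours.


lambda = total arrivals / time = 307 / 7 = 43.86 per hour

43.86 per hour


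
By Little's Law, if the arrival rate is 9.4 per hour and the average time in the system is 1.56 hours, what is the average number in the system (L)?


L = lambda * W = 9.4 * 1.56 = 14.66

14.66


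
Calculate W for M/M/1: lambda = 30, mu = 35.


W = 1/(mu - lambda) = 1/(35 - 30) = 0.2 hours

0.2 hours


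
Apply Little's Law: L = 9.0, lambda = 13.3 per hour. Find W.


W = L / lambda = 9.0 / 13.3 = 0.6767 hours

0.6767 hours


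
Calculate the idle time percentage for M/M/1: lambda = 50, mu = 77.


Idle fraction = (1 - rho) * 100 = (1 - 50/77) * 100 = 35.1%

35.1%


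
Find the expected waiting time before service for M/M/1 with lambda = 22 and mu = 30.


rho = 22/30; Wq = rho/(mu - lambda) = 0.0917 hours

0.0917 hours


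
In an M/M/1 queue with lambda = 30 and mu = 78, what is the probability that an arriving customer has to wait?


P(wait) = rho = lambda/mu = 30/78 = 0.3846

0.3846


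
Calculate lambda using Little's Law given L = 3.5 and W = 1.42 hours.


lambda = L / W = 3.5 / 1.42 = 2.46 per hour

2.46 per hour


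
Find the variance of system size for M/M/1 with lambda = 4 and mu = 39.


rho = 4/39; Var(N) = rho/(1-rho)^2 = 0.13

0.13


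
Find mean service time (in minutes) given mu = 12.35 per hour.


Mean service time = 60/mu = 60/12.35 = 4.86 minutes

4.86 minutes


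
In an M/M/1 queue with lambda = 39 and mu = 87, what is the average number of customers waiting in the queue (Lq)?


rho = 39/87; Lq = rho^2/(1-rho) = 0.36

0.36


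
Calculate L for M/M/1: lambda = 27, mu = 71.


rho = 27/71; L = rho/(1-rho) = 0.61

0.61


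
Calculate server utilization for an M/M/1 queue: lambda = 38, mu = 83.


rho = lambda/mu = 38/83 = 0.4578

0.4578


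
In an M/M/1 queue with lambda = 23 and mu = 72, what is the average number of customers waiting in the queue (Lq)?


rho = 23/72; Lq = rho^2/(1-rho) = 0.15

0.15


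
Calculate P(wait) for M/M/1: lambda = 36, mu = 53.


P(wait) = rho = lambda/mu = 36/53 = 0.6792

0.6792


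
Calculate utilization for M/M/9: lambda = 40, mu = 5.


rho = lambda/(c*mu) = 40/(9*5) = 0.8889

0.8889


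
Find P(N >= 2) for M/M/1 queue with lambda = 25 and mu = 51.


P(N >= 2) = rho^2 = (25/51)^2 = 0.2403

0.2403


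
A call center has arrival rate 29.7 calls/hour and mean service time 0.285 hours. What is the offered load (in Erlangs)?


Offered load a = lambda * E[S] = 29.7 * 0.285 = 8.46 Erlangs

8.46 Erlangs


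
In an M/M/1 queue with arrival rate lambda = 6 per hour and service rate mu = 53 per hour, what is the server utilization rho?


rho = lambda/mu = 6/53 = 0.1132

0.1132


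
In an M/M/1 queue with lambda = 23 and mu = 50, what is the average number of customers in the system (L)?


rho = 23/50; L = rho/(1-rho) = 0.85

0.85


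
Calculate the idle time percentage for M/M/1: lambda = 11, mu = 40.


Idle fraction = (1 - rho) * 100 = (1 - 11/40) * 100 = 72.5%

72.5%


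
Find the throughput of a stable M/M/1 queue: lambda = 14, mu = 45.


For a stable queue (lambda < mu), throughput = lambda = 14 per hour

14 per hour


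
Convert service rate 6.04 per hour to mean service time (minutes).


Mean service time = 60/mu = 60/6.04 = 9.93 minutes

9.93 minutes


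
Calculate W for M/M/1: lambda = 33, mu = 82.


W = 1/(mu - lambda) = 1/(82 - 33) = 0.0204 hours

0.0204 hours


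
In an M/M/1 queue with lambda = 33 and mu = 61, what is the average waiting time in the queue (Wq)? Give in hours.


rho = 33/61; Wq = rho/(mu - lambda) = 0.0193 hours

0.0193 hours


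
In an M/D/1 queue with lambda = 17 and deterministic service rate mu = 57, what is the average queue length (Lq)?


M/D/1: Lq = rho^2 / (2*(1-rho)) where rho = 17/57; Lq = 0.06

0.06


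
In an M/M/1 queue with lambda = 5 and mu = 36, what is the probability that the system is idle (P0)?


P0 = 1 - rho = 1 - 5/36 = 0.8611

0.8611


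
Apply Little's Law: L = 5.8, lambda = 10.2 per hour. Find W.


W = L / lambda = 5.8 / 10.2 = 0.5686 hours

0.5686 hours


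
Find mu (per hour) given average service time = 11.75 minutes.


mu = 60 / avg_service_time = 60 / 11.75 = 5.11 per hour

5.11 per hour


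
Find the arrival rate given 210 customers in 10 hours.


lambda = total arrivals / time = 210 / 10 = 21.0 per hour

21.0 per hour


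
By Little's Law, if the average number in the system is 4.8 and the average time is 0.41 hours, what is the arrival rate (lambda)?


lambda = L / W = 4.8 / 0.41 = 11.71 per hour

11.71 per hour


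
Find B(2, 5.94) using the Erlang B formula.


B(N,A) = (A^N/N!) / sum(A^k/k!, k=0..N) with N=2, A=5.94 = 0.7177

0.7177


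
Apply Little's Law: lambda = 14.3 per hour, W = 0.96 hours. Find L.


L = lambda * W = 14.3 * 0.96 = 13.73

13.73


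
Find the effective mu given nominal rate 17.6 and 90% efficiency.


Effective rate = mu * efficiency = 17.6 * 0.9 = 15.84 per hour

15.84 per hour


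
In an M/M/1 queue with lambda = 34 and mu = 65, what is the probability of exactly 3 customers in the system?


rho = 34/65; P(n) = (1-rho)*rho^n = (1-34/65)*(34/65)^3 = 0.0683

0.0683


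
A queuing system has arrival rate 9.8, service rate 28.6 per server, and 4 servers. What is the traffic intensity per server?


rho = lambda / (c * mu) = 9.8 / (4 * 28.6) = 0.0857

0.0857


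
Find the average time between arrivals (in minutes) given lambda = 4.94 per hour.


Mean interarrival time = 60/lambda = 60/4.94 = 12.15 minutes

12.15 minutes


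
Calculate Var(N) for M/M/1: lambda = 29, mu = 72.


rho = 29/72; Var(N) = rho/(1-rho)^2 = 1.13

1.13


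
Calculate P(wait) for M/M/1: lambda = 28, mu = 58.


P(wait) = rho = lambda/mu = 28/58 = 0.4828

0.4828


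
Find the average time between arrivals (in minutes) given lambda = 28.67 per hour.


Mean interarrival time = 60/lambda = 60/28.67 = 2.09 minutes

2.09 minutes


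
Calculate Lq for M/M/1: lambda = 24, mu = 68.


rho = 24/68; Lq = rho^2/(1-rho) = 0.19

0.19


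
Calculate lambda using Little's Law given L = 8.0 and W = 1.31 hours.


lambda = L / W = 8.0 / 1.31 = 6.11 per hour

6.11 per hour


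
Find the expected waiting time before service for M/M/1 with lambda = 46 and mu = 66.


rho = 46/66; Wq = rho/(mu - lambda) = 0.0348 hours

0.0348 hours


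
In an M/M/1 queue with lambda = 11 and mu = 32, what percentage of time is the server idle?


Idle fraction = (1 - rho) * 100 = (1 - 11/32) * 100 = 65.6%

65.6%


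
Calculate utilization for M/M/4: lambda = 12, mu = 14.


rho = lambda/(c*mu) = 12/(4*14) = 0.2143

0.2143


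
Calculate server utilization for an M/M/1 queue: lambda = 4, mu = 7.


rho = lambda/mu = 4/7 = 0.5714

0.5714


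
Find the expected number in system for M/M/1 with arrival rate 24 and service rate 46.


rho = 24/46; L = rho/(1-rho) = 1.09

1.09


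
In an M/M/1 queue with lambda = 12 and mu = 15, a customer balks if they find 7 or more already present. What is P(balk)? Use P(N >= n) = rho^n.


P(N >= 7) = rho^7 = (12/15)^7 = 0.2097

0.2097


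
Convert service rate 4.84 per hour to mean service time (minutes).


Mean service time = 60/mu = 60/4.84 = 12.4 minutes

12.4 minutes


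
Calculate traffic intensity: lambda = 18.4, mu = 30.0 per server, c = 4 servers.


rho = lambda / (c * mu) = 18.4 / (4 * 30.0) = 0.1533

0.1533


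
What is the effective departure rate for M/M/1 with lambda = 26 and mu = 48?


For a stable queue (lambda < mu), throughput = lambda = 26 per hour

26 per hour


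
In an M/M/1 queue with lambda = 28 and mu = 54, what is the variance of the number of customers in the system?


rho = 28/54; Var(N) = rho/(1-rho)^2 = 2.24

2.24


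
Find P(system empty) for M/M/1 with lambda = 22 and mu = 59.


P0 = 1 - rho = 1 - 22/59 = 0.6271

0.6271


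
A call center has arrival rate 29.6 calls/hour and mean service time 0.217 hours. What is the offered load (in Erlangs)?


Offered load a = lambda * E[S] = 29.6 * 0.217 = 6.42 Erlangs

6.42 Erlangs


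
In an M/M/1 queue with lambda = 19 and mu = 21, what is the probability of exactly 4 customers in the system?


rho = 19/21; P(n) = (1-rho)*rho^n = (1-19/21)*(19/21)^4 = 0.0638

0.0638


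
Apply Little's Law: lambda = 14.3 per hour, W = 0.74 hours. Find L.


L = lambda * W = 14.3 * 0.74 = 10.58

10.58


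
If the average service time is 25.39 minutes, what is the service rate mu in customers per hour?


mu = 60 / avg_service_time = 60 / 25.39 = 2.36 per hour

2.36 per hour


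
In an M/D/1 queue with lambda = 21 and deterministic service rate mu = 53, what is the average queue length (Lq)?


M/D/1: Lq = rho^2 / (2*(1-rho)) where rho = 21/53; Lq = 0.13

0.13


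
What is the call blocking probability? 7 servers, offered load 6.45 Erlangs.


B(N,A) = (A^N/N!) / sum(A^k/k!, k=0..N) with N=7, A=6.45 = 0.2142

0.2142


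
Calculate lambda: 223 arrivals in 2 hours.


lambda = total arrivals / time = 223 / 2 = 111.5 per hour

111.5 per hour


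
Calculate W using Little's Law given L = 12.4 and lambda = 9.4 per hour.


W = L / lambda = 12.4 / 9.4 = 1.3191 hours

1.3191 hours


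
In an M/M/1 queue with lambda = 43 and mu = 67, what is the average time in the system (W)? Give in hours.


W = 1/(mu - lambda) = 1/(67 - 43) = 0.0417 hours

0.0417 hours


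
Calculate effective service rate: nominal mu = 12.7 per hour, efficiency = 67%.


Effective rate = mu * efficiency = 12.7 * 0.67 = 8.51 per hour

8.51 per hour


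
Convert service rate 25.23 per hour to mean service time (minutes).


Mean service time = 60/mu = 60/25.23 = 2.38 minutes

2.38 minutes


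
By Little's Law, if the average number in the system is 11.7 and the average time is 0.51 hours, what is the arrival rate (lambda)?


lambda = L / W = 11.7 / 0.51 = 22.94 per hour

22.94 per hour


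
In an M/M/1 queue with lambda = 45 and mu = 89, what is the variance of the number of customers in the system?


rho = 45/89; Var(N) = rho/(1-rho)^2 = 2.07

2.07


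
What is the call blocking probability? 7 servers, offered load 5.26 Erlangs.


B(N,A) = (A^N/N!) / sum(A^k/k!, k=0..N) with N=7, A=5.26 = 0.137

0.137


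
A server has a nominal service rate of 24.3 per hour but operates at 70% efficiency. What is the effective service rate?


Effective rate = mu * efficiency = 24.3 * 0.7 = 17.01 per hour

17.01 per hour


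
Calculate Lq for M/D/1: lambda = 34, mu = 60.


M/D/1: Lq = rho^2 / (2*(1-rho)) where rho = 34/60; Lq = 0.37

0.37


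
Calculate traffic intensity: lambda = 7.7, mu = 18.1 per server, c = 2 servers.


rho = lambda / (c * mu) = 7.7 / (2 * 18.1) = 0.2127

0.2127


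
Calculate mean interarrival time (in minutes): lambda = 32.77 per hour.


Mean interarrival time = 60/lambda = 60/32.77 = 1.83 minutes

1.83 minutes


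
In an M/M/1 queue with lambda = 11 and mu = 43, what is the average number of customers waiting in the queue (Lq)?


rho = 11/43; Lq = rho^2/(1-rho) = 0.09

0.09


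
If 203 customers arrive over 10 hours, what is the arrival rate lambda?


lambda = total arrivals / time = 203 / 10 = 20.3 per hour

20.3 per hour


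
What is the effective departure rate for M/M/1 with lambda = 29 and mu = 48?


For a stable queue (lambda < mu), throughput = lambda = 29 per hour

29 per hour


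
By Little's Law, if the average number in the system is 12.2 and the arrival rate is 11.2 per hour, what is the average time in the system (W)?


W = L / lambda = 12.2 / 11.2 = 1.0893 hours

1.0893 hours


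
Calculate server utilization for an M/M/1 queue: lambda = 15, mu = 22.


rho = lambda/mu = 15/22 = 0.6818

0.6818


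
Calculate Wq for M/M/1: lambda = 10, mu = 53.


rho = 10/53; Wq = rho/(mu - lambda) = 0.0044 hours

0.0044 hours


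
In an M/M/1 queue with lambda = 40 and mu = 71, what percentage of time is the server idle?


Idle fraction = (1 - rho) * 100 = (1 - 40/71) * 100 = 43.7%

43.7%


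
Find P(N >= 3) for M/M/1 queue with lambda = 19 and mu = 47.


P(N >= 3) = rho^3 = (19/47)^3 = 0.0661

0.0661


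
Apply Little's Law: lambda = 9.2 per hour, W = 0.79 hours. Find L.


L = lambda * W = 9.2 * 0.79 = 7.27

7.27


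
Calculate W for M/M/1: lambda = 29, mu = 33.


W = 1/(mu - lambda) = 1/(33 - 29) = 0.25 hours

0.25 hours


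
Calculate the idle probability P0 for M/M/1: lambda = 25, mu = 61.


P0 = 1 - rho = 1 - 25/61 = 0.5902

0.5902


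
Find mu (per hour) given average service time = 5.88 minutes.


mu = 60 / avg_service_time = 60 / 5.88 = 10.2 per hour

10.2 per hour


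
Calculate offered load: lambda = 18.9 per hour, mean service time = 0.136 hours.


Offered load a = lambda * E[S] = 18.9 * 0.136 = 2.57 Erlangs

2.57 Erlangs


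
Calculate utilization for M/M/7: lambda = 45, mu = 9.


rho = lambda/(c*mu) = 45/(7*9) = 0.7143

0.7143


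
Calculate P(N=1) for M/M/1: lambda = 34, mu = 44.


rho = 34/44; P(n) = (1-rho)*rho^n = (1-34/44)*(34/44)^1 = 0.1756

0.1756


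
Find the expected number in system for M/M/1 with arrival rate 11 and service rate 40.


rho = 11/40; L = rho/(1-rho) = 0.38

0.38


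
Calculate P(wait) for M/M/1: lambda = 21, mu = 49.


P(wait) = rho = lambda/mu = 21/49 = 0.4286

0.4286


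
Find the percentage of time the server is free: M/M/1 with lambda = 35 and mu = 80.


Idle fraction = (1 - rho) * 100 = (1 - 35/80) * 100 = 56.3%

56.3%


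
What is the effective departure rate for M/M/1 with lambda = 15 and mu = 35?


For a stable queue (lambda < mu), throughput = lambda = 15 per hour

15 per hour


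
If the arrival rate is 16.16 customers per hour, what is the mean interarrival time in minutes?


Mean interarrival time = 60/lambda = 60/16.16 = 3.71 minutes

3.71 minutes


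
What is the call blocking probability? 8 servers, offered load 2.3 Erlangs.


B(N,A) = (A^N/N!) / sum(A^k/k!, k=0..N) with N=8, A=2.3 = 0.0019

0.0019


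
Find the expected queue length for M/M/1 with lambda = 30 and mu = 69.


rho = 30/69; Lq = rho^2/(1-rho) = 0.33

0.33


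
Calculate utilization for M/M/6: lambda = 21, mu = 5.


rho = lambda/(c*mu) = 21/(6*5) = 0.7

0.7


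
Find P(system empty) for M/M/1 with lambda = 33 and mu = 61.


P0 = 1 - rho = 1 - 33/61 = 0.459

0.459


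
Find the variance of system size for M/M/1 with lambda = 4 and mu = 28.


rho = 4/28; Var(N) = rho/(1-rho)^2 = 0.19

0.19


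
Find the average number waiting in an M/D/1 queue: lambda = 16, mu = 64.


M/D/1: Lq = rho^2 / (2*(1-rho)) where rho = 16/64; Lq = 0.04

0.04


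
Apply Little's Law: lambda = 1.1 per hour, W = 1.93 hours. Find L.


L = lambda * W = 1.1 * 1.93 = 2.12

2.12


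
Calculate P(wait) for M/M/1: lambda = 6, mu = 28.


P(wait) = rho = lambda/mu = 6/28 = 0.2143

0.2143


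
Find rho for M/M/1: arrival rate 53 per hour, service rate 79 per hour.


rho = lambda/mu = 53/79 = 0.6709

0.6709


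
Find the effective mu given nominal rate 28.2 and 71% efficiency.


Effective rate = mu * efficiency = 28.2 * 0.71 = 20.02 per hour

20.02 per hour


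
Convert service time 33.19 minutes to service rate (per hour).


mu = 60 / avg_service_time = 60 / 33.19 = 1.81 per hour

1.81 per hour


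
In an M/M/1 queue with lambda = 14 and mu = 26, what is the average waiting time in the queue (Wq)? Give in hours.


rho = 14/26; Wq = rho/(mu - lambda) = 0.0449 hours

0.0449 hours


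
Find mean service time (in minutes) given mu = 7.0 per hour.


Mean service time = 60/mu = 60/7.0 = 8.57 minutes

8.57 minutes


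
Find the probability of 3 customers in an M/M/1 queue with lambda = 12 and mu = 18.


rho = 12/18; P(n) = (1-rho)*rho^n = (1-12/18)*(12/18)^3 = 0.0988

0.0988


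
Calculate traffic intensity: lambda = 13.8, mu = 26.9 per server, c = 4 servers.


rho = lambda / (c * mu) = 13.8 / (4 * 26.9) = 0.1283

0.1283


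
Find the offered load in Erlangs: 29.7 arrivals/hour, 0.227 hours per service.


Offered load a = lambda * E[S] = 29.7 * 0.227 = 6.74 Erlangs

6.74 Erlangs


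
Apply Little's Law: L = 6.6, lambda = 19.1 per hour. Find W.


W = L / lambda = 6.6 / 19.1 = 0.3455 hours

0.3455 hours


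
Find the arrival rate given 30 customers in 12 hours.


lambda = total arrivals / time = 30 / 12 = 2.5 per hour

2.5 per hour


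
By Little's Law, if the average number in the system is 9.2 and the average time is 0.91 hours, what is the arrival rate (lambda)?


lambda = L / W = 9.2 / 0.91 = 10.11 per hour

10.11 per hour


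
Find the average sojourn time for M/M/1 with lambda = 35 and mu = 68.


W = 1/(mu - lambda) = 1/(68 - 35) = 0.0303 hours

0.0303 hours


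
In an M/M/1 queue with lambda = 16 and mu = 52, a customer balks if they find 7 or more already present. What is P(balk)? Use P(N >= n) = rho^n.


P(N >= 7) = rho^7 = (16/52)^7 = 0.0003

0.0003


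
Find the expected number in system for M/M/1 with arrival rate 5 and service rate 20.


rho = 5/20; L = rho/(1-rho) = 0.33

0.33


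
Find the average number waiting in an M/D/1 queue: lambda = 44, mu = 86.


M/D/1: Lq = rho^2 / (2*(1-rho)) where rho = 44/86; Lq = 0.27

0.27


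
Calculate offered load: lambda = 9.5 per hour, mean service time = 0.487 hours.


Offered load a = lambda * E[S] = 9.5 * 0.487 = 4.63 Erlangs

4.63 Erlangs


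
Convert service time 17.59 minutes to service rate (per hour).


mu = 60 / avg_service_time = 60 / 17.59 = 3.41 per hour

3.41 per hour


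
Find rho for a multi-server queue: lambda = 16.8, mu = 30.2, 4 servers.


rho = lambda / (c * mu) = 16.8 / (4 * 30.2) = 0.1391

0.1391


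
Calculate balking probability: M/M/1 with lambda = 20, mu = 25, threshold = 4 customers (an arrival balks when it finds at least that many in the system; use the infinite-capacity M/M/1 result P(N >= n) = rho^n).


P(N >= 4) = rho^4 = (20/25)^4 = 0.4096

0.4096


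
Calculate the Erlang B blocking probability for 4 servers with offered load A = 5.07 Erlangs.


B(N,A) = (A^N/N!) / sum(A^k/k!, k=0..N) with N=4, A=5.07 = 0.4038

0.4038


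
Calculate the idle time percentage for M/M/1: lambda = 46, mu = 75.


Idle fraction = (1 - rho) * 100 = (1 - 46/75) * 100 = 38.7%

38.7%


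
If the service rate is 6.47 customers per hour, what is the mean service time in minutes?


Mean service time = 60/mu = 60/6.47 = 9.27 minutes

9.27 minutes


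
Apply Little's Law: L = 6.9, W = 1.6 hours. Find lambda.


lambda = L / W = 6.9 / 1.6 = 4.31 per hour

4.31 per hour


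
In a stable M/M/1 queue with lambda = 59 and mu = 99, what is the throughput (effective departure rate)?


For a stable queue (lambda < mu), throughput = lambda = 59 per hour

59 per hour
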